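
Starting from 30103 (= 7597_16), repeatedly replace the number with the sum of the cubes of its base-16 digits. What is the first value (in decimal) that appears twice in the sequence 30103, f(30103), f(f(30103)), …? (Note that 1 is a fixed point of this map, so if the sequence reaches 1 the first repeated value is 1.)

1

30103 = (7,5,9,7)_16 → 7³ + 5³ + 9³ + 7³ = 343 + 125 + 729 + 343 = 1540
1540 = (6,0,4)_16 → 6³ + 0³ + 4³ = 216 + 0 + 64 = 280
280 = (1,1,8)_16 → 1³ + 1³ + 8³ = 1 + 1 + 512 = 514
514 = (2,0,2)_16 → 2³ + 0³ + 2³ = 8 + 0 + 8 = 16
16 = (1,0)_16 → 1³ + 0³ = 1 + 0 = 1  — reached the fixed point 1.
1 → 1, so 1 is the first repeated value.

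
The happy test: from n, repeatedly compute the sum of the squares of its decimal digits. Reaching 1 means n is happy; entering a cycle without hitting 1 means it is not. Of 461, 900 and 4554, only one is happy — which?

4554

461: 461 → 53 → 34 → 25 → 29 → 85 → 89 → 145 → 42 → 20 → 4 → 16 → 37 → 58 → 89  — repeats 89 (not happy)
900: 900 → 81 → 65 → 61 → 37 → 58 → 89 → 145 → 42 → 20 → 4 → 16 → 37  — repeats 37 (not happy)
4554: 4554 → 82 → 68 → 100 → 1  — reaches 1 (happy)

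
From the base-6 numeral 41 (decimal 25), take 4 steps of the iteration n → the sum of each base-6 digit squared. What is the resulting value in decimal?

26

25 = (4,1)_6 → 4² + 1² = 17
17 = (2,5)_6 → 2² + 5² = 29
29 = (4,5)_6 → 4² + 5² = 41
41 = (1,0,5)_6 → 1² + 0² + 5² = 26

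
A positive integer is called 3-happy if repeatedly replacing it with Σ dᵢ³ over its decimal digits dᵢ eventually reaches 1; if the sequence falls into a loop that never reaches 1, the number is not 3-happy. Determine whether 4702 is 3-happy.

not 3-happy

4702 → 4³ + 7³ + 0³ + 2³ = 64 + 343 + 0 + 8 = 415
415 → 4³ + 1³ + 5³ = 64 + 1 + 125 = 190
190 → 1³ + 9³ + 0³ = 1 + 729 + 0 = 730
730 → 7³ + 3³ + 0³ = 343 + 27 + 0 = 370
370 → 3³ + 7³ + 0³ = 27 + 343 + 0 = 370  — 370 already seen; the sequence cycles without reaching 1.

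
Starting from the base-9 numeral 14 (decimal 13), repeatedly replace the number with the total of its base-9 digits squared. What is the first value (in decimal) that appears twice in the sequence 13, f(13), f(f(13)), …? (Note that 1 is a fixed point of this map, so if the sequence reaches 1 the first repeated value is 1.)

65

13 = (1,4)_9 → 1² + 4² = 1 + 16 = 17
17 = (1,8)_9 → 1² + 8² = 1 + 64 = 65
65 = (7,2)_9 → 7² + 2² = 49 + 4 = 53
53 = (5,8)_9 → 5² + 8² = 25 + 64 = 89
89 = (1,0,8)_9 → 1² + 0² + 8² = 1 + 0 + 64 = 65  — 65 already appeared earlier.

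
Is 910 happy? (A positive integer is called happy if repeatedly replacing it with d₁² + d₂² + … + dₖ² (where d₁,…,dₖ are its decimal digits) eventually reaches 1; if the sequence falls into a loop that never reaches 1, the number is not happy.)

910 → 82
82 → 68
68 → 100
100 → 1  — reached 1.

happy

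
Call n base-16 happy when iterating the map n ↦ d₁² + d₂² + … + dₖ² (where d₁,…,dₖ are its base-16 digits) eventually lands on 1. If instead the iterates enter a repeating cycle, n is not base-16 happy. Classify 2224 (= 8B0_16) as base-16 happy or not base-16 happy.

2224 = (8,11,0)_16 → 185
185 = (11,9)_16 → 202
202 = (12,10)_16 → 244
244 = (15,4)_16 → 241
241 = (15,1)_16 → 226
226 = (14,2)_16 → 200
200 = (12,8)_16 → 208
208 = (13,0)_16 → 169
169 = (10,9)_16 → 181
181 = (11,5)_16 → 146
146 = (9,2)_16 → 85
85 = (5,5)_16 → 50
50 = (3,2)_16 → 13
13 = (13)_16 → 169  — 169 already seen; the sequence cycles without reaching 1.

not base-16 happy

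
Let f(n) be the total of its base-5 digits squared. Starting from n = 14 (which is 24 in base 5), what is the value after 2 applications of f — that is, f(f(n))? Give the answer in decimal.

14 = (2,4)_5 → 2² + 4² = 20
20 = (4,0)_5 → 4² + 0² = 16

16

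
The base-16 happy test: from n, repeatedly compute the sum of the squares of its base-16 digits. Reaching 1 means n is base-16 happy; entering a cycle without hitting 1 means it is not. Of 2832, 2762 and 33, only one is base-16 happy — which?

2832

2832: 2832 → 122 → 149 → 106 → 136 → 128 → 64 → 16 → 1  — reaches 1 (base-16 happy)
2762: 2762 → 344 → 90 → 125 → 218 → 269 → 170 → 200 → 208 → 169 → 181 → 146 → 85 → 50 → 13 → 169  — repeats 169 (not base-16 happy)
33: 33 → 5 → 25 → 82 → 29 → 170 → 200 → 208 → 169 → 181 → 146 → 85 → 50 → 13 → 169  — repeats 169 (not base-16 happy)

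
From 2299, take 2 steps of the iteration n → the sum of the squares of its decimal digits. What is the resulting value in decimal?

2299 → 2² + 2² + 9² + 9² = 170
170 → 1² + 7² + 0² = 50

50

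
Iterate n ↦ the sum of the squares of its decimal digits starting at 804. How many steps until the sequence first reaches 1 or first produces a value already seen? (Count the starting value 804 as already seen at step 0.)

804 → 8² + 0² + 4² = 64 + 0 + 16 = 80
80 → 8² + 0² = 64 + 0 = 64
64 → 6² + 4² = 36 + 16 = 52
52 → 5² + 2² = 25 + 4 = 29
29 → 2² + 9² = 4 + 81 = 85
85 → 8² + 5² = 64 + 25 = 89
89 → 8² + 9² = 64 + 81 = 145
145 → 1² + 4² + 5² = 1 + 16 + 25 = 42
42 → 4² + 2² = 16 + 4 = 20
20 → 2² + 0² = 4 + 0 = 4
4 → 4² = 16
16 → 1² + 6² = 1 + 36 = 37
37 → 3² + 7² = 9 + 49 = 58
58 → 5² + 8² = 25 + 64 = 89  — 89 repeats.
That took 14 steps.

14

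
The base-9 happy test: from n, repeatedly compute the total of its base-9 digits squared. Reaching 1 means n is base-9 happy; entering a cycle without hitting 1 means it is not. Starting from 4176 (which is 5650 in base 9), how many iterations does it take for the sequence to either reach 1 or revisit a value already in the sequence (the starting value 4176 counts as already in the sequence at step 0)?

5

4176 = (5,6,5,0)_9 → 5² + 6² + 5² + 0² = 86
86 = (1,0,5)_9 → 1² + 0² + 5² = 26
26 = (2,8)_9 → 2² + 8² = 68
68 = (7,5)_9 → 7² + 5² = 74
74 = (8,2)_9 → 8² + 2² = 68  — 68 repeats.
That took 5 steps.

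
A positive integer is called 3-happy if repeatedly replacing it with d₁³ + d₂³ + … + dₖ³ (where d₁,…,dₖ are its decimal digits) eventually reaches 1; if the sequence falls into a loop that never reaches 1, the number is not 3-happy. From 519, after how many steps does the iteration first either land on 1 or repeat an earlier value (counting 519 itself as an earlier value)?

519 → 5³ + 1³ + 9³ = 125 + 1 + 729 = 855
855 → 8³ + 5³ + 5³ = 512 + 125 + 125 = 762
762 → 7³ + 6³ + 2³ = 343 + 216 + 8 = 567
567 → 5³ + 6³ + 7³ = 125 + 216 + 343 = 684
684 → 6³ + 8³ + 4³ = 216 + 512 + 64 = 792
792 → 7³ + 9³ + 2³ = 343 + 729 + 8 = 1080
1080 → 1³ + 0³ + 8³ + 0³ = 1 + 0 + 512 + 0 = 513
513 → 5³ + 1³ + 3³ = 125 + 1 + 27 = 153
153 → 1³ + 5³ + 3³ = 1 + 125 + 27 = 153  — 153 repeats.
That took 9 steps.

9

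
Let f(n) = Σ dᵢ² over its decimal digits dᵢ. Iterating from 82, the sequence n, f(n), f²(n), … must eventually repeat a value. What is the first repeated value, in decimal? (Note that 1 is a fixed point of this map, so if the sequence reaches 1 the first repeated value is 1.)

1

82 → 68
68 → 100
100 → 1  — reached the fixed point 1.
1 → 1, so 1 is the first repeated value.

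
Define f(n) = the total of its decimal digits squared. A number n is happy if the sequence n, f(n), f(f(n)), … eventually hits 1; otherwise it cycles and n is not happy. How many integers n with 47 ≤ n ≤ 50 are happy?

1

47: 47 → 65 → 61 → 37 → 58 → 89 → 145 → 42 → 20 → 4 → 16 → 37  — not happy
48: 48 → 80 → 64 → 52 → 29 → 85 → 89 → 145 → 42 → 20 → 4 → 16 → 37 → 58 → 89  — not happy
49: 49 → 97 → 130 → 10 → 1  — happy
50: 50 → 25 → 29 → 85 → 89 → 145 → 42 → 20 → 4 → 16 → 37 → 58 → 89  — not happy
happy: 49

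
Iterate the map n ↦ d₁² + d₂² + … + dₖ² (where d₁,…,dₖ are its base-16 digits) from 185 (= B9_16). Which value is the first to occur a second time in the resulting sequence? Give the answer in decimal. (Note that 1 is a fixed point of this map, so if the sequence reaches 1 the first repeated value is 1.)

185 = (11,9)_16 → 202
202 = (12,10)_16 → 244
244 = (15,4)_16 → 241
241 = (15,1)_16 → 226
226 = (14,2)_16 → 200
200 = (12,8)_16 → 208
208 = (13,0)_16 → 169
169 = (10,9)_16 → 181
181 = (11,5)_16 → 146
146 = (9,2)_16 → 85
85 = (5,5)_16 → 50
50 = (3,2)_16 → 13
13 = (13)_16 → 169  — 169 already appeared earlier.

169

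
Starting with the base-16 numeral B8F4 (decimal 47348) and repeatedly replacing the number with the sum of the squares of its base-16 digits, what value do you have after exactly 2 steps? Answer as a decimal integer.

201

47348 = (11,8,15,4)_16 → 11² + 8² + 15² + 4² = 426
426 = (1,10,10)_16 → 1² + 10² + 10² = 201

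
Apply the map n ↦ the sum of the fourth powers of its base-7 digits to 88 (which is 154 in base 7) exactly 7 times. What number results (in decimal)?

1808

88 = (1,5,4)_7 → 1⁴ + 5⁴ + 4⁴ = 882
882 = (2,4,0,0)_7 → 2⁴ + 4⁴ + 0⁴ + 0⁴ = 272
272 = (5,3,6)_7 → 5⁴ + 3⁴ + 6⁴ = 2002
2002 = (5,5,6,0)_7 → 5⁴ + 5⁴ + 6⁴ + 0⁴ = 2546
2546 = (1,0,2,6,5)_7 → 1⁴ + 0⁴ + 2⁴ + 6⁴ + 5⁴ = 1938
1938 = (5,4,3,6)_7 → 5⁴ + 4⁴ + 3⁴ + 6⁴ = 2258
2258 = (6,4,0,4)_7 → 6⁴ + 4⁴ + 0⁴ + 4⁴ = 1808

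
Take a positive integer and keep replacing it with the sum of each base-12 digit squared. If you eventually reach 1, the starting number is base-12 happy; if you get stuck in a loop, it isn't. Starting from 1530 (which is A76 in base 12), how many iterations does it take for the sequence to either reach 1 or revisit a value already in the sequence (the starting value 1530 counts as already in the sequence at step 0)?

1530 = (10,7,6)_12 → 10² + 7² + 6² = 185
185 = (1,3,5)_12 → 1² + 3² + 5² = 35
35 = (2,11)_12 → 2² + 11² = 125
125 = (10,5)_12 → 10² + 5² = 125  — 125 repeats.
That took 4 steps.

4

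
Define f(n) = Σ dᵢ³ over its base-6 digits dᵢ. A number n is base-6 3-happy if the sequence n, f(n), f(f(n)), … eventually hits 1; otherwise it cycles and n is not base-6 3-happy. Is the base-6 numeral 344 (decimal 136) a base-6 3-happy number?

136 = (3,4,4)_6 → 155
155 = (4,1,5)_6 → 190
190 = (5,1,4)_6 → 190  — 190 already seen; the sequence cycles without reaching 1.

not base-6 3-happy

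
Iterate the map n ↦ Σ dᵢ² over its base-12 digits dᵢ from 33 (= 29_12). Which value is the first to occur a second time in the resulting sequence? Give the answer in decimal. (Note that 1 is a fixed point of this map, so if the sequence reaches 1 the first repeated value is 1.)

33 = (2,9)_12 → 2² + 9² = 4 + 81 = 85
85 = (7,1)_12 → 7² + 1² = 49 + 1 = 50
50 = (4,2)_12 → 4² + 2² = 16 + 4 = 20
20 = (1,8)_12 → 1² + 8² = 1 + 64 = 65
65 = (5,5)_12 → 5² + 5² = 25 + 25 = 50  — 50 already appeared earlier.

50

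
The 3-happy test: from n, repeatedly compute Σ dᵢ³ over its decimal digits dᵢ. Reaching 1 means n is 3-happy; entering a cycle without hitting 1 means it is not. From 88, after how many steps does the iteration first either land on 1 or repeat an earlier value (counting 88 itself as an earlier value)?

88 → 8³ + 8³ = 1024
1024 → 1³ + 0³ + 2³ + 4³ = 73
73 → 7³ + 3³ = 370
370 → 3³ + 7³ + 0³ = 370  — 370 repeats.
That took 4 steps.

4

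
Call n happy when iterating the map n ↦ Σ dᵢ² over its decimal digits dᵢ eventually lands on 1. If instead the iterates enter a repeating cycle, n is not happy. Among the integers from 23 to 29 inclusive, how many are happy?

23: 23 → 13 → 10 → 1  (reaches 1)
24: 24 → 20 → 4 → 16 → 37 → 58 → 89 → 145 → 42 → 20  (repeats 20)
25: 25 → 29 → 85 → 89 → 145 → 42 → 20 → 4 → 16 → 37 → 58 → 89  (repeats 89)
26: 26 → 40 → 16 → 37 → 58 → 89 → 145 → 42 → 20 → 4 → 16  (repeats 16)
27: 27 → 53 → 34 → 25 → 29 → 85 → 89 → 145 → 42 → 20 → 4 → 16 → 37 → 58 → 89  (repeats 89)
28: 28 → 68 → 100 → 1  (reaches 1)
29: 29 → 85 → 89 → 145 → 42 → 20 → 4 → 16 → 37 → 58 → 89  (repeats 89)
happy: 23, 28

2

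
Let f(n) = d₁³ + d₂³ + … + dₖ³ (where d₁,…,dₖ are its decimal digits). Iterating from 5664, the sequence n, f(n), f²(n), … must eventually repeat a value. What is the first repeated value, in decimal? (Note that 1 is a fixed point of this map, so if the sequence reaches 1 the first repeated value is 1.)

153

5664 → 5³ + 6³ + 6³ + 4³ = 125 + 216 + 216 + 64 = 621
621 → 6³ + 2³ + 1³ = 216 + 8 + 1 = 225
225 → 2³ + 2³ + 5³ = 8 + 8 + 125 = 141
141 → 1³ + 4³ + 1³ = 1 + 64 + 1 = 66
66 → 6³ + 6³ = 216 + 216 = 432
432 → 4³ + 3³ + 2³ = 64 + 27 + 8 = 99
99 → 9³ + 9³ = 729 + 729 = 1458
1458 → 1³ + 4³ + 5³ + 8³ = 1 + 64 + 125 + 512 = 702
702 → 7³ + 0³ + 2³ = 343 + 0 + 8 = 351
351 → 3³ + 5³ + 1³ = 27 + 125 + 1 = 153
153 → 1³ + 5³ + 3³ = 1 + 125 + 27 = 153  — 153 already appeared earlier.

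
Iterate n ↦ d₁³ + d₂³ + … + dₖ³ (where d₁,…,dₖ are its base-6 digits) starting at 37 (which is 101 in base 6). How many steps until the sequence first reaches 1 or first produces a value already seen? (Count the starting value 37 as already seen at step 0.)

37 = (1,0,1)_6 → 1³ + 0³ + 1³ = 2
2 = (2)_6 → 2³ = 8
8 = (1,2)_6 → 1³ + 2³ = 9
9 = (1,3)_6 → 1³ + 3³ = 28
28 = (4,4)_6 → 4³ + 4³ = 128
128 = (3,3,2)_6 → 3³ + 3³ + 2³ = 62
62 = (1,4,2)_6 → 1³ + 4³ + 2³ = 73
73 = (2,0,1)_6 → 2³ + 0³ + 1³ = 9  — 9 repeats.
That took 8 steps.

8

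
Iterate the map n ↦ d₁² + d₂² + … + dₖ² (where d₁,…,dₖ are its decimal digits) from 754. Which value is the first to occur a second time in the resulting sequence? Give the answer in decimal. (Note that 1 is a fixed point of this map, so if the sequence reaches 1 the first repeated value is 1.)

754 → 7² + 5² + 4² = 49 + 25 + 16 = 90
90 → 9² + 0² = 81 + 0 = 81
81 → 8² + 1² = 64 + 1 = 65
65 → 6² + 5² = 36 + 25 = 61
61 → 6² + 1² = 36 + 1 = 37
37 → 3² + 7² = 9 + 49 = 58
58 → 5² + 8² = 25 + 64 = 89
89 → 8² + 9² = 64 + 81 = 145
145 → 1² + 4² + 5² = 1 + 16 + 25 = 42
42 → 4² + 2² = 16 + 4 = 20
20 → 2² + 0² = 4 + 0 = 4
4 → 4² = 16
16 → 1² + 6² = 1 + 36 = 37  — 37 already appeared earlier.

37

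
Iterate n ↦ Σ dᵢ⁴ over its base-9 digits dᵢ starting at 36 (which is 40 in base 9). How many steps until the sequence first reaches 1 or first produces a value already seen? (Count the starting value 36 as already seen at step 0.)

13

36 = (4,0)_9 → 4⁴ + 0⁴ = 256
256 = (3,1,4)_9 → 3⁴ + 1⁴ + 4⁴ = 338
338 = (4,1,5)_9 → 4⁴ + 1⁴ + 5⁴ = 882
882 = (1,1,8,0)_9 → 1⁴ + 1⁴ + 8⁴ + 0⁴ = 4098
4098 = (5,5,5,3)_9 → 5⁴ + 5⁴ + 5⁴ + 3⁴ = 1956
1956 = (2,6,1,3)_9 → 2⁴ + 6⁴ + 1⁴ + 3⁴ = 1394
1394 = (1,8,1,8)_9 → 1⁴ + 8⁴ + 1⁴ + 8⁴ = 8194
8194 = (1,2,2,1,4)_9 → 1⁴ + 2⁴ + 2⁴ + 1⁴ + 4⁴ = 290
290 = (3,5,2)_9 → 3⁴ + 5⁴ + 2⁴ = 722
722 = (8,8,2)_9 → 8⁴ + 8⁴ + 2⁴ = 8208
8208 = (1,2,2,3,0)_9 → 1⁴ + 2⁴ + 2⁴ + 3⁴ + 0⁴ = 114
114 = (1,3,6)_9 → 1⁴ + 3⁴ + 6⁴ = 1378
1378 = (1,8,0,1)_9 → 1⁴ + 8⁴ + 0⁴ + 1⁴ = 4098  — 4098 repeats.
That took 13 steps.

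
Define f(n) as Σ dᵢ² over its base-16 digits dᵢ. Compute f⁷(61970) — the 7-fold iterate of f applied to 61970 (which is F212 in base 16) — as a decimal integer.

13

61970 = (15,2,1,2)_16 → 15² + 2² + 1² + 2² = 234
234 = (14,10)_16 → 14² + 10² = 296
296 = (1,2,8)_16 → 1² + 2² + 8² = 69
69 = (4,5)_16 → 4² + 5² = 41
41 = (2,9)_16 → 2² + 9² = 85
85 = (5,5)_16 → 5² + 5² = 50
50 = (3,2)_16 → 3² + 2² = 13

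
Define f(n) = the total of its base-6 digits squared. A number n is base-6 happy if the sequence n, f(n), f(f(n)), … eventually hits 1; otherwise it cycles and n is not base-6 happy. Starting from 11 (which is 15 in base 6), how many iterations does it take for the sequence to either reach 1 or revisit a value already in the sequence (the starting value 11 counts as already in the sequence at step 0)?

11 = (1,5)_6 → 1² + 5² = 26
26 = (4,2)_6 → 4² + 2² = 20
20 = (3,2)_6 → 3² + 2² = 13
13 = (2,1)_6 → 2² + 1² = 5
5 = (5)_6 → 5² = 25
25 = (4,1)_6 → 4² + 1² = 17
17 = (2,5)_6 → 2² + 5² = 29
29 = (4,5)_6 → 4² + 5² = 41
41 = (1,0,5)_6 → 1² + 0² + 5² = 26  — 26 repeats.
That took 9 steps.

9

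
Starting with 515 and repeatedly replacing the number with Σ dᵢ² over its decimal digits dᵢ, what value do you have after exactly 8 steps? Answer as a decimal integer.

145

515 → 5² + 1² + 5² = 25 + 1 + 25 = 51
51 → 5² + 1² = 25 + 1 = 26
26 → 2² + 6² = 4 + 36 = 40
40 → 4² + 0² = 16 + 0 = 16
16 → 1² + 6² = 1 + 36 = 37
37 → 3² + 7² = 9 + 49 = 58
58 → 5² + 8² = 25 + 64 = 89
89 → 8² + 9² = 64 + 81 = 145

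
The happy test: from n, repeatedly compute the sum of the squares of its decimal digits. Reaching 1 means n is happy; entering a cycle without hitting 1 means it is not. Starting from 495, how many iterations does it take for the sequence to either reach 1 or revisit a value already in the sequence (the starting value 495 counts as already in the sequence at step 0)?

495 → 4² + 9² + 5² = 122
122 → 1² + 2² + 2² = 9
9 → 9² = 81
81 → 8² + 1² = 65
65 → 6² + 5² = 61
61 → 6² + 1² = 37
37 → 3² + 7² = 58
58 → 5² + 8² = 89
89 → 8² + 9² = 145
145 → 1² + 4² + 5² = 42
42 → 4² + 2² = 20
20 → 2² + 0² = 4
4 → 4² = 16
16 → 1² + 6² = 37  — 37 repeats.
That took 14 steps.

14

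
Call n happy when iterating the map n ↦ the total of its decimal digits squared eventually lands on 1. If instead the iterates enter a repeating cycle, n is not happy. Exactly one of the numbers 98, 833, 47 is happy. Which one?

98: 98 → 145 → 42 → 20 → 4 → 16 → 37 → 58 → 89 → 145  — repeats 145 (not happy)
833: 833 → 82 → 68 → 100 → 1  — reaches 1 (happy)
47: 47 → 65 → 61 → 37 → 58 → 89 → 145 → 42 → 20 → 4 → 16 → 37  — repeats 37 (not happy)

833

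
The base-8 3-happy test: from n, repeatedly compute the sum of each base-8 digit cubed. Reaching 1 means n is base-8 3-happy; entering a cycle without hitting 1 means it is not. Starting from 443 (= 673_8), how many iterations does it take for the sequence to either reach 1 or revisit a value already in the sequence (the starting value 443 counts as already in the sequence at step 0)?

11

443 = (6,7,3)_8 → 586
586 = (1,1,1,2)_8 → 11
11 = (1,3)_8 → 28
28 = (3,4)_8 → 91
91 = (1,3,3)_8 → 55
55 = (6,7)_8 → 559
559 = (1,0,5,7)_8 → 469
469 = (7,2,5)_8 → 476
476 = (7,3,4)_8 → 434
434 = (6,6,2)_8 → 440
440 = (6,7,0)_8 → 559  — 559 repeats.
That took 11 steps.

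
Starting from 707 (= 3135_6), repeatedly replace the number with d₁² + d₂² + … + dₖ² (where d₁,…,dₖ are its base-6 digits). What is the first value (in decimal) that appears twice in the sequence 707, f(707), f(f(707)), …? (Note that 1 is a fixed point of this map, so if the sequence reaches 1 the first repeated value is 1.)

1

707 = (3,1,3,5)_6 → 44
44 = (1,1,2)_6 → 6
6 = (1,0)_6 → 1  — reached the fixed point 1.
1 → 1, so 1 is the first repeated value.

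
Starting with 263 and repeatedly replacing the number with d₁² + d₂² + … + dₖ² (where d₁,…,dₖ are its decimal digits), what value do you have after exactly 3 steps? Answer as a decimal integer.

263 → 49
49 → 97
97 → 130

130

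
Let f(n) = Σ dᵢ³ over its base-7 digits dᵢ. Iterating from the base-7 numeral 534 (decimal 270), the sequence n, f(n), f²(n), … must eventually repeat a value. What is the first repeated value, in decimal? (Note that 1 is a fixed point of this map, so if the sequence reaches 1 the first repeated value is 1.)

270 = (5,3,4)_7 → 5³ + 3³ + 4³ = 216
216 = (4,2,6)_7 → 4³ + 2³ + 6³ = 288
288 = (5,6,1)_7 → 5³ + 6³ + 1³ = 342
342 = (6,6,6)_7 → 6³ + 6³ + 6³ = 648
648 = (1,6,1,4)_7 → 1³ + 6³ + 1³ + 4³ = 282
282 = (5,5,2)_7 → 5³ + 5³ + 2³ = 258
258 = (5,1,6)_7 → 5³ + 1³ + 6³ = 342  — 342 already appeared earlier.

342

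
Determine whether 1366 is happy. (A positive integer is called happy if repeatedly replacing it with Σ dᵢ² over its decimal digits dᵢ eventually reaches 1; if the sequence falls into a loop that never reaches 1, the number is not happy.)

1366 → 1² + 3² + 6² + 6² = 1 + 9 + 36 + 36 = 82
82 → 8² + 2² = 64 + 4 = 68
68 → 6² + 8² = 36 + 64 = 100
100 → 1² + 0² + 0² = 1 + 0 + 0 = 1  — reached 1.

happy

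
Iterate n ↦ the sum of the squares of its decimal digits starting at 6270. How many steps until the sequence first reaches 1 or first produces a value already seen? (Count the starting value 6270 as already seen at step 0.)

6270 → 6² + 2² + 7² + 0² = 89
89 → 8² + 9² = 145
145 → 1² + 4² + 5² = 42
42 → 4² + 2² = 20
20 → 2² + 0² = 4
4 → 4² = 16
16 → 1² + 6² = 37
37 → 3² + 7² = 58
58 → 5² + 8² = 89  — 89 repeats.
That took 9 steps.

9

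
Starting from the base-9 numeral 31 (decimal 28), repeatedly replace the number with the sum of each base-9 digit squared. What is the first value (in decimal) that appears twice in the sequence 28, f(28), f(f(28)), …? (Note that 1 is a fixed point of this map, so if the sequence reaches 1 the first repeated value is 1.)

28 = (3,1)_9 → 3² + 1² = 9 + 1 = 10
10 = (1,1)_9 → 1² + 1² = 1 + 1 = 2
2 = (2)_9 → 2² = 4
4 = (4)_9 → 4² = 16
16 = (1,7)_9 → 1² + 7² = 1 + 49 = 50
50 = (5,5)_9 → 5² + 5² = 25 + 25 = 50  — 50 already appeared earlier.

50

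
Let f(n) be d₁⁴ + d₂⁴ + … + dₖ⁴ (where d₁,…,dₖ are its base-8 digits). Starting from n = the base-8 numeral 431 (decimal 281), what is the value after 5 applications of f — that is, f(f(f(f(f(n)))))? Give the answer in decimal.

272

281 = (4,3,1)_8 → 4⁴ + 3⁴ + 1⁴ = 256 + 81 + 1 = 338
338 = (5,2,2)_8 → 5⁴ + 2⁴ + 2⁴ = 625 + 16 + 16 = 657
657 = (1,2,2,1)_8 → 1⁴ + 2⁴ + 2⁴ + 1⁴ = 1 + 16 + 16 + 1 = 34
34 = (4,2)_8 → 4⁴ + 2⁴ = 256 + 16 = 272
272 = (4,2,0)_8 → 4⁴ + 2⁴ + 0⁴ = 256 + 16 + 0 = 272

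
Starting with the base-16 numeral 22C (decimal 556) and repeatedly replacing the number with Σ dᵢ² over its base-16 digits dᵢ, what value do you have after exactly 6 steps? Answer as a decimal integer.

556 = (2,2,12)_16 → 152
152 = (9,8)_16 → 145
145 = (9,1)_16 → 82
82 = (5,2)_16 → 29
29 = (1,13)_16 → 170
170 = (10,10)_16 → 200

200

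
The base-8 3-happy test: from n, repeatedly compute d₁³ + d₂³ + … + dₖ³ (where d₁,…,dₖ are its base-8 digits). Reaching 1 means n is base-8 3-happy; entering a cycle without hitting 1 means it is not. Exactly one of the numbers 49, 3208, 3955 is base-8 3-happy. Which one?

3955

49: 49 → 217 → 55 → 559 → 469 → 476 → 434 → 440 → 559  — repeats 559 (not base-8 3-happy)
3208: 3208 → 225 → 92 → 92  — repeats 92 (not base-8 3-happy)
3955: 3955 → 711 → 371 → 368 → 341 → 258 → 72 → 2 → 8 → 1  — reaches 1 (base-8 3-happy)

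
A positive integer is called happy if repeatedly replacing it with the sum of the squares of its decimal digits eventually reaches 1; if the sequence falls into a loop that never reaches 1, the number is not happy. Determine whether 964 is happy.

964 → 133
133 → 19
19 → 82
82 → 68
68 → 100
100 → 1  — reached 1.

happy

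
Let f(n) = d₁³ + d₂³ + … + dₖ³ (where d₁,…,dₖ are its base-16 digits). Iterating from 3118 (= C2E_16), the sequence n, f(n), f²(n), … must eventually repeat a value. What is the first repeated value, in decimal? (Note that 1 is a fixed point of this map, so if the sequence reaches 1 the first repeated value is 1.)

1

3118 = (12,2,14)_16 → 12³ + 2³ + 14³ = 4480
4480 = (1,1,8,0)_16 → 1³ + 1³ + 8³ + 0³ = 514
514 = (2,0,2)_16 → 2³ + 0³ + 2³ = 16
16 = (1,0)_16 → 1³ + 0³ = 1  — reached the fixed point 1.
1 → 1, so 1 is the first repeated value.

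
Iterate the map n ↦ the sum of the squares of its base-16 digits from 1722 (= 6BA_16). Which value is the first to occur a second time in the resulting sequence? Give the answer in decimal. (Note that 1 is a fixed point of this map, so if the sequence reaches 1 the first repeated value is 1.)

1

1722 = (6,11,10)_16 → 6² + 11² + 10² = 36 + 121 + 100 = 257
257 = (1,0,1)_16 → 1² + 0² + 1² = 1 + 0 + 1 = 2
2 = (2)_16 → 2² = 4
4 = (4)_16 → 4² = 16
16 = (1,0)_16 → 1² + 0² = 1 + 0 = 1  — reached the fixed point 1.
1 → 1, so 1 is the first repeated value.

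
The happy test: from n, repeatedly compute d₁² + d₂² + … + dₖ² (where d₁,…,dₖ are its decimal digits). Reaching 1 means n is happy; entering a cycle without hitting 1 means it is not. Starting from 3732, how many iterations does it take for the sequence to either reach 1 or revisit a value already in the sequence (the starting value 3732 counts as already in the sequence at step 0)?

14

3732 → 3² + 7² + 3² + 2² = 9 + 49 + 9 + 4 = 71
71 → 7² + 1² = 49 + 1 = 50
50 → 5² + 0² = 25 + 0 = 25
25 → 2² + 5² = 4 + 25 = 29
29 → 2² + 9² = 4 + 81 = 85
85 → 8² + 5² = 64 + 25 = 89
89 → 8² + 9² = 64 + 81 = 145
145 → 1² + 4² + 5² = 1 + 16 + 25 = 42
42 → 4² + 2² = 16 + 4 = 20
20 → 2² + 0² = 4 + 0 = 4
4 → 4² = 16
16 → 1² + 6² = 1 + 36 = 37
37 → 3² + 7² = 9 + 49 = 58
58 → 5² + 8² = 25 + 64 = 89  — 89 repeats.
That took 14 steps.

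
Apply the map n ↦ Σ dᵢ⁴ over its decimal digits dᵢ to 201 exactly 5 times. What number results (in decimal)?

8208

201 → 17
17 → 2402
2402 → 288
288 → 8208
8208 → 8208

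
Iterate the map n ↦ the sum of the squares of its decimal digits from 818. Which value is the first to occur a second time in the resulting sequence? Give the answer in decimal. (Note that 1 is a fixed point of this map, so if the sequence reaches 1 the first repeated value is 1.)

1

818 → 8² + 1² + 8² = 64 + 1 + 64 = 129
129 → 1² + 2² + 9² = 1 + 4 + 81 = 86
86 → 8² + 6² = 64 + 36 = 100
100 → 1² + 0² + 0² = 1 + 0 + 0 = 1  — reached the fixed point 1.
1 → 1, so 1 is the first repeated value.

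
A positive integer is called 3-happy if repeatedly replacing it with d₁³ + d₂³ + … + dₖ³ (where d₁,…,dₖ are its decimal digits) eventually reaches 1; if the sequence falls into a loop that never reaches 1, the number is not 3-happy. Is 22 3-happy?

not 3-happy

22 → 2³ + 2³ = 8 + 8 = 16
16 → 1³ + 6³ = 1 + 216 = 217
217 → 2³ + 1³ + 7³ = 8 + 1 + 343 = 352
352 → 3³ + 5³ + 2³ = 27 + 125 + 8 = 160
160 → 1³ + 6³ + 0³ = 1 + 216 + 0 = 217  — 217 already seen; the sequence cycles without reaching 1.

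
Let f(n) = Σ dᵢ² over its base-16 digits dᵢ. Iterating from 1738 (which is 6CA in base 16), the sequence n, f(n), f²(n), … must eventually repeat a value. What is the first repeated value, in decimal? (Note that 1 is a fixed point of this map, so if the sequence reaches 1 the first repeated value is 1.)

1

1738 = (6,12,10)_16 → 6² + 12² + 10² = 280
280 = (1,1,8)_16 → 1² + 1² + 8² = 66
66 = (4,2)_16 → 4² + 2² = 20
20 = (1,4)_16 → 1² + 4² = 17
17 = (1,1)_16 → 1² + 1² = 2
2 = (2)_16 → 2² = 4
4 = (4)_16 → 4² = 16
16 = (1,0)_16 → 1² + 0² = 1  — reached the fixed point 1.
1 → 1, so 1 is the first repeated value.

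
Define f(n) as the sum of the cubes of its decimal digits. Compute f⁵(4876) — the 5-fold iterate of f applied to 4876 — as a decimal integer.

370

4876 → 4³ + 8³ + 7³ + 6³ = 1135
1135 → 1³ + 1³ + 3³ + 5³ = 154
154 → 1³ + 5³ + 4³ = 190
190 → 1³ + 9³ + 0³ = 730
730 → 7³ + 3³ + 0³ = 370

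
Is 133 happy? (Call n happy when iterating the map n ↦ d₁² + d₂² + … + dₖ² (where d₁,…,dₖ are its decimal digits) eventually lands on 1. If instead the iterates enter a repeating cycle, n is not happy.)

133 → 1² + 3² + 3² = 1 + 9 + 9 = 19
19 → 1² + 9² = 1 + 81 = 82
82 → 8² + 2² = 64 + 4 = 68
68 → 6² + 8² = 36 + 64 = 100
100 → 1² + 0² + 0² = 1 + 0 + 0 = 1  — reached 1.

happy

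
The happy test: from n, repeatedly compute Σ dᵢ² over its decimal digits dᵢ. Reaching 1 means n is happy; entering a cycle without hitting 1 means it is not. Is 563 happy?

563 → 5² + 6² + 3² = 25 + 36 + 9 = 70
70 → 7² + 0² = 49 + 0 = 49
49 → 4² + 9² = 16 + 81 = 97
97 → 9² + 7² = 81 + 49 = 130
130 → 1² + 3² + 0² = 1 + 9 + 0 = 10
10 → 1² + 0² = 1 + 0 = 1  — reached 1.

happy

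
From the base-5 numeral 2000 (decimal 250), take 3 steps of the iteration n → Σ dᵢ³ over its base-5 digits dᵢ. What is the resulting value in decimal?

28

250 = (2,0,0,0)_5 → 2³ + 0³ + 0³ + 0³ = 8 + 0 + 0 + 0 = 8
8 = (1,3)_5 → 1³ + 3³ = 1 + 27 = 28
28 = (1,0,3)_5 → 1³ + 0³ + 3³ = 1 + 0 + 27 = 28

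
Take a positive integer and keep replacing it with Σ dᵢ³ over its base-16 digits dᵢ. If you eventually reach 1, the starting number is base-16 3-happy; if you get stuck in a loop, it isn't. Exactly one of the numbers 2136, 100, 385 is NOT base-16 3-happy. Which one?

2136

2136: 2136 → 1149 → 2604 → 2736 → 2331 → 2061 → 2709 → 1854 → 3114 → 2736  — repeats 2736 (not base-16 3-happy)
100: 100 → 280 → 514 → 16 → 1  — reaches 1 (base-16 3-happy)
385: 385 → 514 → 16 → 1  — reaches 1 (base-16 3-happy)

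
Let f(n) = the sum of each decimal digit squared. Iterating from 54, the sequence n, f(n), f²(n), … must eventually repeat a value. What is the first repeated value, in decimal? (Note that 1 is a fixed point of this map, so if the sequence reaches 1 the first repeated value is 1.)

89

54 → 41
41 → 17
17 → 50
50 → 25
25 → 29
29 → 85
85 → 89
89 → 145
145 → 42
42 → 20
20 → 4
4 → 16
16 → 37
37 → 58
58 → 89  — 89 already appeared earlier.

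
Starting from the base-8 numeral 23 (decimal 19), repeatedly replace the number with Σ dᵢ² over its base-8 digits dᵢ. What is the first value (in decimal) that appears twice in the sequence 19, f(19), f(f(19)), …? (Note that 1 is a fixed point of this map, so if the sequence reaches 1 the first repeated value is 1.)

19 = (2,3)_8 → 13
13 = (1,5)_8 → 26
26 = (3,2)_8 → 13  — 13 already appeared earlier.

13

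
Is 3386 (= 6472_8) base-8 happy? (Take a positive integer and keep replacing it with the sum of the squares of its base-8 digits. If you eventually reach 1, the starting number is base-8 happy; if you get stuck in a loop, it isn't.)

base-8 happy

3386 = (6,4,7,2)_8 → 6² + 4² + 7² + 2² = 36 + 16 + 49 + 4 = 105
105 = (1,5,1)_8 → 1² + 5² + 1² = 1 + 25 + 1 = 27
27 = (3,3)_8 → 3² + 3² = 9 + 9 = 18
18 = (2,2)_8 → 2² + 2² = 4 + 4 = 8
8 = (1,0)_8 → 1² + 0² = 1 + 0 = 1  — reached 1.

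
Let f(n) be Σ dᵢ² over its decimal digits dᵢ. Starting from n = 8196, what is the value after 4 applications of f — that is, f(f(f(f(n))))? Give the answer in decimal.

51

8196 → 8² + 1² + 9² + 6² = 64 + 1 + 81 + 36 = 182
182 → 1² + 8² + 2² = 1 + 64 + 4 = 69
69 → 6² + 9² = 36 + 81 = 117
117 → 1² + 1² + 7² = 1 + 1 + 49 = 51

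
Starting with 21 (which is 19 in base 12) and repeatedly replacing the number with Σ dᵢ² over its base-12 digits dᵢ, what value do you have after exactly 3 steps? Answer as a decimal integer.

21 = (1,9)_12 → 1² + 9² = 82
82 = (6,10)_12 → 6² + 10² = 136
136 = (11,4)_12 → 11² + 4² = 137

137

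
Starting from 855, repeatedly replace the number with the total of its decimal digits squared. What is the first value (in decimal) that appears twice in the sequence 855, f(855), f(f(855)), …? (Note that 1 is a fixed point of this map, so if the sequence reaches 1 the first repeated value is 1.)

855 → 8² + 5² + 5² = 114
114 → 1² + 1² + 4² = 18
18 → 1² + 8² = 65
65 → 6² + 5² = 61
61 → 6² + 1² = 37
37 → 3² + 7² = 58
58 → 5² + 8² = 89
89 → 8² + 9² = 145
145 → 1² + 4² + 5² = 42
42 → 4² + 2² = 20
20 → 2² + 0² = 4
4 → 4² = 16
16 → 1² + 6² = 37  — 37 already appeared earlier.

37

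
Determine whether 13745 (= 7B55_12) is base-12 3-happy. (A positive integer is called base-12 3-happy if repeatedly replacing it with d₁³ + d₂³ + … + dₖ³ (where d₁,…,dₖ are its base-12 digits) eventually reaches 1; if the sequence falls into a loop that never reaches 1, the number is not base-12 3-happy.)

13745 = (7,11,5,5)_12 → 7³ + 11³ + 5³ + 5³ = 343 + 1331 + 125 + 125 = 1924
1924 = (1,1,4,4)_12 → 1³ + 1³ + 4³ + 4³ = 1 + 1 + 64 + 64 = 130
130 = (10,10)_12 → 10³ + 10³ = 1000 + 1000 = 2000
2000 = (1,1,10,8)_12 → 1³ + 1³ + 10³ + 8³ = 1 + 1 + 1000 + 512 = 1514
1514 = (10,6,2)_12 → 10³ + 6³ + 2³ = 1000 + 216 + 8 = 1224
1224 = (8,6,0)_12 → 8³ + 6³ + 0³ = 512 + 216 + 0 = 728
728 = (5,0,8)_12 → 5³ + 0³ + 8³ = 125 + 0 + 512 = 637
637 = (4,5,1)_12 → 4³ + 5³ + 1³ = 64 + 125 + 1 = 190
190 = (1,3,10)_12 → 1³ + 3³ + 10³ = 1 + 27 + 1000 = 1028
1028 = (7,1,8)_12 → 7³ + 1³ + 8³ = 343 + 1 + 512 = 856
856 = (5,11,4)_12 → 5³ + 11³ + 4³ = 125 + 1331 + 64 = 1520
1520 = (10,6,8)_12 → 10³ + 6³ + 8³ = 1000 + 216 + 512 = 1728
1728 = (1,0,0,0)_12 → 1³ + 0³ + 0³ + 0³ = 1 + 0 + 0 + 0 = 1  — reached 1.

base-12 3-happy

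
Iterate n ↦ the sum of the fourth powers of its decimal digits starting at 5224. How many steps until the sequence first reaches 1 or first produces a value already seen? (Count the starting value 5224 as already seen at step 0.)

14

5224 → 5⁴ + 2⁴ + 2⁴ + 4⁴ = 913
913 → 9⁴ + 1⁴ + 3⁴ = 6643
6643 → 6⁴ + 6⁴ + 4⁴ + 3⁴ = 2929
2929 → 2⁴ + 9⁴ + 2⁴ + 9⁴ = 13154
13154 → 1⁴ + 3⁴ + 1⁴ + 5⁴ + 4⁴ = 964
964 → 9⁴ + 6⁴ + 4⁴ = 8113
8113 → 8⁴ + 1⁴ + 1⁴ + 3⁴ = 4179
4179 → 4⁴ + 1⁴ + 7⁴ + 9⁴ = 9219
9219 → 9⁴ + 2⁴ + 1⁴ + 9⁴ = 13139
13139 → 1⁴ + 3⁴ + 1⁴ + 3⁴ + 9⁴ = 6725
6725 → 6⁴ + 7⁴ + 2⁴ + 5⁴ = 4338
4338 → 4⁴ + 3⁴ + 3⁴ + 8⁴ = 4514
4514 → 4⁴ + 5⁴ + 1⁴ + 4⁴ = 1138
1138 → 1⁴ + 1⁴ + 3⁴ + 8⁴ = 4179  — 4179 repeats.
That took 14 steps.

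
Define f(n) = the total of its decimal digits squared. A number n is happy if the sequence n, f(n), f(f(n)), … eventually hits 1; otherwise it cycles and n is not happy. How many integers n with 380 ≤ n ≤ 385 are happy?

380: 380 → 73 → 58 → 89 → 145 → 42 → 20 → 4 → 16 → 37 → 58  — not happy
381: 381 → 74 → 65 → 61 → 37 → 58 → 89 → 145 → 42 → 20 → 4 → 16 → 37  — not happy
382: 382 → 77 → 98 → 145 → 42 → 20 → 4 → 16 → 37 → 58 → 89 → 145  — not happy
383: 383 → 82 → 68 → 100 → 1  — happy
384: 384 → 89 → 145 → 42 → 20 → 4 → 16 → 37 → 58 → 89  — not happy
385: 385 → 98 → 145 → 42 → 20 → 4 → 16 → 37 → 58 → 89 → 145  — not happy
happy: 383

1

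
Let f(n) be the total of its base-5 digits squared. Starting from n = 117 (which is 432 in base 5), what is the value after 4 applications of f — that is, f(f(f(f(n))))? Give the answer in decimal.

117 = (4,3,2)_5 → 4² + 3² + 2² = 16 + 9 + 4 = 29
29 = (1,0,4)_5 → 1² + 0² + 4² = 1 + 0 + 16 = 17
17 = (3,2)_5 → 3² + 2² = 9 + 4 = 13
13 = (2,3)_5 → 2² + 3² = 4 + 9 = 13

13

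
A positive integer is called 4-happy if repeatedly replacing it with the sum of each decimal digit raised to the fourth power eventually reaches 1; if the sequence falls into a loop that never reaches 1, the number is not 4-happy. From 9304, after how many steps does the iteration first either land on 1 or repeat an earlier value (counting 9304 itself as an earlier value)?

10

9304 → 9⁴ + 3⁴ + 0⁴ + 4⁴ = 6561 + 81 + 0 + 256 = 6898
6898 → 6⁴ + 8⁴ + 9⁴ + 8⁴ = 1296 + 4096 + 6561 + 4096 = 16049
16049 → 1⁴ + 6⁴ + 0⁴ + 4⁴ + 9⁴ = 1 + 1296 + 0 + 256 + 6561 = 8114
8114 → 8⁴ + 1⁴ + 1⁴ + 4⁴ = 4096 + 1 + 1 + 256 = 4354
4354 → 4⁴ + 3⁴ + 5⁴ + 4⁴ = 256 + 81 + 625 + 256 = 1218
1218 → 1⁴ + 2⁴ + 1⁴ + 8⁴ = 1 + 16 + 1 + 4096 = 4114
4114 → 4⁴ + 1⁴ + 1⁴ + 4⁴ = 256 + 1 + 1 + 256 = 514
514 → 5⁴ + 1⁴ + 4⁴ = 625 + 1 + 256 = 882
882 → 8⁴ + 8⁴ + 2⁴ = 4096 + 4096 + 16 = 8208
8208 → 8⁴ + 2⁴ + 0⁴ + 8⁴ = 4096 + 16 + 0 + 4096 = 8208  — 8208 repeats.
That took 10 steps.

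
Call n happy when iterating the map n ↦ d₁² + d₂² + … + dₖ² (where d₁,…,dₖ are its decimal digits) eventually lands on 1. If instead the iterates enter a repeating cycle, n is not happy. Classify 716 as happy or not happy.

happy

716 → 7² + 1² + 6² = 49 + 1 + 36 = 86
86 → 8² + 6² = 64 + 36 = 100
100 → 1² + 0² + 0² = 1 + 0 + 0 = 1  — reached 1.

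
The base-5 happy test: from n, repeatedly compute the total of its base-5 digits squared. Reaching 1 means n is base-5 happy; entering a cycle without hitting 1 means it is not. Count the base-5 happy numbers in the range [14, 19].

14: 14 → 20 → 16 → 10 → 4 → 16  (repeats 16)
15: 15 → 9 → 17 → 13 → 13  (repeats 13)
16: 16 → 10 → 4 → 16  (repeats 16)
17: 17 → 13 → 13  (repeats 13)
18: 18 → 18  (repeats 18)
19: 19 → 25 → 1  (reaches 1)
base-5 happy: 19

1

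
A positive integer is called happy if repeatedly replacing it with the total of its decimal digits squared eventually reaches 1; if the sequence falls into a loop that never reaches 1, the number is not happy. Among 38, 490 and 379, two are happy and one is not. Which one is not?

38

38: 38 → 73 → 58 → 89 → 145 → 42 → 20 → 4 → 16 → 37 → 58  — repeats 58 (not happy)
490: 490 → 97 → 130 → 10 → 1  — reaches 1 (happy)
379: 379 → 139 → 91 → 82 → 68 → 100 → 1  — reaches 1 (happy)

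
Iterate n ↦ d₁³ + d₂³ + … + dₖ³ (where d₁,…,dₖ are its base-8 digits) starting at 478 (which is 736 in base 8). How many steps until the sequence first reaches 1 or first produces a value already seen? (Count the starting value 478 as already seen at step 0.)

478 = (7,3,6)_8 → 7³ + 3³ + 6³ = 343 + 27 + 216 = 586
586 = (1,1,1,2)_8 → 1³ + 1³ + 1³ + 2³ = 1 + 1 + 1 + 8 = 11
11 = (1,3)_8 → 1³ + 3³ = 1 + 27 = 28
28 = (3,4)_8 → 3³ + 4³ = 27 + 64 = 91
91 = (1,3,3)_8 → 1³ + 3³ + 3³ = 1 + 27 + 27 = 55
55 = (6,7)_8 → 6³ + 7³ = 216 + 343 = 559
559 = (1,0,5,7)_8 → 1³ + 0³ + 5³ + 7³ = 1 + 0 + 125 + 343 = 469
469 = (7,2,5)_8 → 7³ + 2³ + 5³ = 343 + 8 + 125 = 476
476 = (7,3,4)_8 → 7³ + 3³ + 4³ = 343 + 27 + 64 = 434
434 = (6,6,2)_8 → 6³ + 6³ + 2³ = 216 + 216 + 8 = 440
440 = (6,7,0)_8 → 6³ + 7³ + 0³ = 216 + 343 + 0 = 559  — 559 repeats.
That took 11 steps.

11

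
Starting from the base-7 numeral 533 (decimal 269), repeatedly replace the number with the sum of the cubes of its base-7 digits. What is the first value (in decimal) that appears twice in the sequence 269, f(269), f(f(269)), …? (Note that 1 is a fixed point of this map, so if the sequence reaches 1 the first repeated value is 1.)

269 = (5,3,3)_7 → 5³ + 3³ + 3³ = 125 + 27 + 27 = 179
179 = (3,4,4)_7 → 3³ + 4³ + 4³ = 27 + 64 + 64 = 155
155 = (3,1,1)_7 → 3³ + 1³ + 1³ = 27 + 1 + 1 = 29
29 = (4,1)_7 → 4³ + 1³ = 64 + 1 = 65
65 = (1,2,2)_7 → 1³ + 2³ + 2³ = 1 + 8 + 8 = 17
17 = (2,3)_7 → 2³ + 3³ = 8 + 27 = 35
35 = (5,0)_7 → 5³ + 0³ = 125 + 0 = 125
125 = (2,3,6)_7 → 2³ + 3³ + 6³ = 8 + 27 + 216 = 251
251 = (5,0,6)_7 → 5³ + 0³ + 6³ = 125 + 0 + 216 = 341
341 = (6,6,5)_7 → 6³ + 6³ + 5³ = 216 + 216 + 125 = 557
557 = (1,4,2,4)_7 → 1³ + 4³ + 2³ + 4³ = 1 + 64 + 8 + 64 = 137
137 = (2,5,4)_7 → 2³ + 5³ + 4³ = 8 + 125 + 64 = 197
197 = (4,0,1)_7 → 4³ + 0³ + 1³ = 64 + 0 + 1 = 65  — 65 already appeared earlier.

65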